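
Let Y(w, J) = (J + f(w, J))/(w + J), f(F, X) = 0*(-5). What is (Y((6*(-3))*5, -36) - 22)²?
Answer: 23104/49 ≈ 471.51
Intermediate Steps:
f(F, X) = 0
Y(w, J) = J/(J + w) (Y(w, J) = (J + 0)/(w + J) = J/(J + w))
(Y((6*(-3))*5, -36) - 22)² = (-36/(-36 + (6*(-3))*5) - 22)² = (-36/(-36 - 18*5) - 22)² = (-36/(-36 - 90) - 22)² = (-36/(-126) - 22)² = (-36*(-1/126) - 22)² = (2/7 - 22)² = (-152/7)² = 23104/49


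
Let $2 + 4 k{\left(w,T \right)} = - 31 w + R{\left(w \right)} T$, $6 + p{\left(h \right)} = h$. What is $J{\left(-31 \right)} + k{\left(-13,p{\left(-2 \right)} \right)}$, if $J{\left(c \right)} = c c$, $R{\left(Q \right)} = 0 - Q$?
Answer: $\frac{4141}{4} \approx 1035.3$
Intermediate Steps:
$R{\left(Q \right)} = - Q$
$p{\left(h \right)} = -6 + h$
$J{\left(c \right)} = c^{2}$
$k{\left(w,T \right)} = - \frac{1}{2} - \frac{31 w}{4} - \frac{T w}{4}$ ($k{\left(w,T \right)} = - \frac{1}{2} + \frac{- 31 w + - w T}{4} = - \frac{1}{2} + \frac{- 31 w - T w}{4} = - \frac{1}{2} - \left(\frac{31 w}{4} + \frac{T w}{4}\right) = - \frac{1}{2} - \frac{31 w}{4} - \frac{T w}{4}$)
$J{\left(-31 \right)} + k{\left(-13,p{\left(-2 \right)} \right)} = \left(-31\right)^{2} - \left(- \frac{401}{4} + \frac{1}{4} \left(-6 - 2\right) \left(-13\right)\right) = 961 - \left(- \frac{401}{4} + 26\right) = 961 - - \frac{297}{4} = 961 + \frac{297}{4} = \frac{4141}{4}$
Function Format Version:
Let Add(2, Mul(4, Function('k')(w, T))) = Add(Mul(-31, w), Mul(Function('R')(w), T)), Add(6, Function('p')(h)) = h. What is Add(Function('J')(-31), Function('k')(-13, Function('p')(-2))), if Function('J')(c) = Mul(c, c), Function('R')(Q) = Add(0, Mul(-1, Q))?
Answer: Rational(4141, 4) ≈ 1035.3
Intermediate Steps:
Function('R')(Q) = Mul(-1, Q)
Function('p')(h) = Add(-6, h)
Function('J')(c) = Pow(c, 2)
Function('k')(w, T) = Add(Rational(-1, 2), Mul(Rational(-31, 4), w), Mul(Rational(-1, 4), T, w)) (Function('k')(w, T) = Add(Rational(-1, 2), Mul(Rational(1, 4), Add(Mul(-31, w), Mul(Mul(-1, w), T)))) = Add(Rational(-1, 2), Mul(Rational(1, 4), Add(Mul(-31, w), Mul(-1, T, w)))) = Add(Rational(-1, 2), Add(Mul(Rational(-31, 4), w), Mul(Rational(-1, 4), T, w))) = Add(Rational(-1, 2), Mul(Rational(-31, 4), w), Mul(Rational(-1, 4), T, w)))
Add(Function('J')(-31), Function('k')(-13, Function('p')(-2))) = Add(Pow(-31, 2), Add(Rational(-1, 2), Mul(Rational(-31, 4), -13), Mul(Rational(-1, 4), Add(-6, -2), -13))) = Add(961, Add(Rational(-1, 2), Rational(403, 4), Mul(Rational(-1, 4), -8, -13))) = Add(961, Add(Rational(-1, 2), Rational(403, 4), -26)) = Add(961, Rational(297, 4)) = Rational(4141, 4)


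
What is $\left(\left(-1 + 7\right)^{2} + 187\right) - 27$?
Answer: $196$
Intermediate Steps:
$\left(\left(-1 + 7\right)^{2} + 187\right) - 27 = \left(6^{2} + 187\right) - 27 = \left(36 + 187\right) - 27 = 223 - 27 = 196$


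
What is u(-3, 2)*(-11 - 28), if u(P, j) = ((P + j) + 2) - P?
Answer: -156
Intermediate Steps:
u(P, j) = 2 + j (u(P, j) = (2 + P + j) - P = 2 + j)
u(-3, 2)*(-11 - 28) = (2 + 2)*(-11 - 28) = 4*(-39) = -156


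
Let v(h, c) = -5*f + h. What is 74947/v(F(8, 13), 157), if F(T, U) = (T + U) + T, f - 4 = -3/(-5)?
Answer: 74947/6 ≈ 12491.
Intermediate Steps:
f = 23/5 (f = 4 - 3/(-5) = 4 - 3*(-⅕) = 4 + ⅗ = 23/5 ≈ 4.6000)
F(T, U) = U + 2*T
v(h, c) = -23 + h (v(h, c) = -5*23/5 + h = -23 + h)
74947/v(F(8, 13), 157) = 74947/(-23 + (13 + 2*8)) = 74947/(-23 + (13 + 16)) = 74947/(-23 + 29) = 74947/6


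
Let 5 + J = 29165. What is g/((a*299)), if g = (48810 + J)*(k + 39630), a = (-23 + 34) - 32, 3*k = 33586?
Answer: -172297880/273 ≈ -6.3113e+5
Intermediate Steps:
k = 33586/3 (k = (1/3)*33586 = 33586/3 ≈ 11195.)
J = 29160 (J = -5 + 29165 = 29160)
a = -21 (a = 11 - 32 = -21)
g = 3962851240 (g = (48810 + 29160)*(33586/3 + 39630) = 77970*(152476/3) = 3962851240)
g/((a*299)) = 3962851240/((-21*299)) = 3962851240/(-6279) = 3962851240*(-1/6279) = -172297880/273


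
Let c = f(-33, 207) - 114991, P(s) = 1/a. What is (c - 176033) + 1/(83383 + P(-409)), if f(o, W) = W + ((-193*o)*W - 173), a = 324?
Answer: 27756144835873/27016093 ≈ 1.0274e+6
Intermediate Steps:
f(o, W) = -173 + W - 193*W*o (f(o, W) = W + (-193*W*o - 173) = W + (-173 - 193*W*o) = -173 + W - 193*W*o)
P(s) = 1/324
c = 1203426 (c = (-173 + 207 - 193*207*(-33)) - 114991 = (-173 + 207 + 1318383) - 114991 = 1318417 - 114991 = 1203426)
(c - 176033) + 1/(83383 + P(-409)) = (1203426 - 176033) + 1/(83383 + 1/324) = 1027393 + 1/(27016093/324) = 1027393 + 324/27016093 = 27756144835873/27016093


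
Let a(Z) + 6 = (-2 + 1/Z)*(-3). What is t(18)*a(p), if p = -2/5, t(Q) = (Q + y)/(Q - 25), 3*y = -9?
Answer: -225/14 ≈ -16.071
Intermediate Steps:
y = -3 (y = (1/3)*(-9) = -3)
t(Q) = (-3 + Q)/(-25 + Q) (t(Q) = (Q - 3)/(Q - 25) = (-3 + Q)/(-25 + Q))
p = -2/5 (p = -2*1/5 = -2/5 ≈ -0.40000)
a(Z) = -3/Z (a(Z) = -6 + (-2 + 1/Z)*(-3) = -6 + (6 - 3/Z) = -3/Z)
t(18)*a(p) = ((-3 + 18)/(-25 + 18))*(-3/(-2/5)) = (15/(-7))*(-3*(-5/2)) = -1/7*15*(15/2) = -15/7*15/2 = -225/14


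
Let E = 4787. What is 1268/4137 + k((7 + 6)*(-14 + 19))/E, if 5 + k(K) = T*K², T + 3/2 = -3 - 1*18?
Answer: -774448663/39607638 ≈ -19.553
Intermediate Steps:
T = -45/2 (T = -3/2 + (-3 - 1*18) = -3/2 + (-3 - 18) = -3/2 - 21 = -45/2 ≈ -22.500)
k(K) = -5 - 45*K²/2
1268/4137 + k((7 + 6)*(-14 + 19))/E = 1268/4137 + (-5 - 45*(-14 + 19)²*(7 + 6)²/2)/4787 = 1268*(1/4137) + (-5 - 45*(13*5)²/2)*(1/4787) = 1268/4137 + (-5 - 45/2*65²)*(1/4787) = 1268/4137 + (-5 - 45/2*4225)*(1/4787) = 1268/4137 + (-5 - 190125/2)*(1/4787) = 1268/4137 - 190135/2*1/4787 = 1268/4137 - 190135/9574 = -774448663/39607638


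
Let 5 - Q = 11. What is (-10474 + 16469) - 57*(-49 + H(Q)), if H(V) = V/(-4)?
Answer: 17405/2 ≈ 8702.5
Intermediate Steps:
Q = -6 (Q = 5 - 1*11 = 5 - 11 = -6)
H(V) = -V/4 (H(V) = V*(-1/4) = -V/4)
(-10474 + 16469) - 57*(-49 + H(Q)) = (-10474 + 16469) - 57*(-49 - 1/4*(-6)) = 5995 - 57*(-49 + 3/2) = 5995 - 57*(-95/2) = 5995 + 5415/2 = 17405/2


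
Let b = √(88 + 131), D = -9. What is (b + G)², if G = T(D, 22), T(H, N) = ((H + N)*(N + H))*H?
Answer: (-1521 + √219)² ≈ 2.2686e+6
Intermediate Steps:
b = √219 ≈ 14.799
T(H, N) = H*(H + N)² (T(H, N) = ((H + N)*(H + N))*H = (H + N)²*H = H*(H + N)²)
G = -1521 (G = -9*(-9 + 22)² = -9*13² = -9*169 = -1521)
(b + G)² = (√219 - 1521)² = (-1521 + √219)²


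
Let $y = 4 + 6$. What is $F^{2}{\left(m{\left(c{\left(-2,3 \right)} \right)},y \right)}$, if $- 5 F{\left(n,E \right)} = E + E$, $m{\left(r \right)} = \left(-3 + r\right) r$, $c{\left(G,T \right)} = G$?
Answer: $16$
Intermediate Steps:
$m{\left(r \right)} = r \left(-3 + r\right)$
$y = 10$
$F{\left(n,E \right)} = - \frac{2 E}{5}$ ($F{\left(n,E \right)} = - \frac{E + E}{5} = - \frac{2 E}{5}$)
$F^{2}{\left(m{\left(c{\left(-2,3 \right)} \right)},y \right)} = \left(\left(- \frac{2}{5}\right) 10\right)^{2} = \left(-4\right)^{2} = 16$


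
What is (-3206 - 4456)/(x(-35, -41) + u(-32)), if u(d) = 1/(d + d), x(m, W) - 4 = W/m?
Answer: -17162880/11549 ≈ -1486.1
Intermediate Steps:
x(m, W) = 4 + W/m
u(d) = 1/(2*d)
(-3206 - 4456)/(x(-35, -41) + u(-32)) = (-3206 - 4456)/((4 - 41/(-35)) + (1/2)/(-32)) = -7662/((4 - 41*(-1/35)) + (1/2)*(-1/32)) = -7662/((4 + 41/35) - 1/64) = -7662/(181/35 - 1/64) = -7662/11549/2240 = -7662*2240/11549 = -17162880/11549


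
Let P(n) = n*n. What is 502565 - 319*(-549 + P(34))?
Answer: 308932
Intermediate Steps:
P(n) = n**2
502565 - 319*(-549 + P(34)) = 502565 - 319*(-549 + 34**2) = 502565 - 319*(-549 + 1156) = 502565 - 319*607 = 502565 - 1*193633 = 502565 - 193633 = 308932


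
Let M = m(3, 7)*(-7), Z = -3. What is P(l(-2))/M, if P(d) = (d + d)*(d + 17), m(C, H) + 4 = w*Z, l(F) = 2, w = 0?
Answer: 19/7 ≈ 2.7143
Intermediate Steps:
m(C, H) = -4 (m(C, H) = -4 + 0*(-3) = -4 + 0 = -4)
P(d) = 2*d*(17 + d) (P(d) = (2*d)*(17 + d) = 2*d*(17 + d))
M = 28 (M = -4*(-7) = 28)
P(l(-2))/M = (2*2*(17 + 2))/28 = (2*2*19)*(1/28) = 76*(1/28) = 19/7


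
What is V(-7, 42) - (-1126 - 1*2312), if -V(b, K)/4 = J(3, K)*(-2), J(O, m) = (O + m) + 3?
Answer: 3822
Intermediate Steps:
J(O, m) = 3 + O + m
V(b, K) = 48 + 8*K (V(b, K) = -4*(3 + 3 + K)*(-2) = -4*(6 + K)*(-2) = -4*(-12 - 2*K) = 48 + 8*K)
V(-7, 42) - (-1126 - 1*2312) = (48 + 8*42) - (-1126 - 1*2312) = (48 + 336) - (-1126 - 2312) = 384 - 1*(-3438) = 384 + 3438 = 3822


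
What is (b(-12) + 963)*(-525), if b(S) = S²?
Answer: -581175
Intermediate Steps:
(b(-12) + 963)*(-525) = ((-12)² + 963)*(-525) = (144 + 963)*(-525) = 1107*(-525) = -581175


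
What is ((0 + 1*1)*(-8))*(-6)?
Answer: 48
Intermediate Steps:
((0 + 1*1)*(-8))*(-6) = ((0 + 1)*(-8))*(-6) = (1*(-8))*(-6) = -8*(-6) = 48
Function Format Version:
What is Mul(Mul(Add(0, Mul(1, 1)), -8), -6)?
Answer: 48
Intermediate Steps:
Mul(Mul(Add(0, Mul(1, 1)), -8), -6) = Mul(Mul(Add(0, 1), -8), -6) = Mul(Mul(1, -8), -6) = Mul(-8, -6) = 48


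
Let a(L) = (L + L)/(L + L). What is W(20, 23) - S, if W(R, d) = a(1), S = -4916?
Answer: 4917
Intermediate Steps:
a(L) = 1 (a(L) = (2*L)/((2*L)) = (2*L)*(1/(2*L)) = 1)
W(R, d) = 1
W(20, 23) - S = 1 - 1*(-4916) = 1 + 4916 = 4917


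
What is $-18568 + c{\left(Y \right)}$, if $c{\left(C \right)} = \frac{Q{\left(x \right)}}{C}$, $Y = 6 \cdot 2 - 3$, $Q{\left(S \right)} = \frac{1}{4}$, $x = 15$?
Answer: $- \frac{668447}{36} \approx -18568.0$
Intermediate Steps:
$Q{\left(S \right)} = \frac{1}{4}$
$Y = 9$ ($Y = 12 - 3 = 9$)
$c{\left(C \right)} = \frac{1}{4 C}$
$-18568 + c{\left(Y \right)} = -18568 + \frac{1}{4 \cdot 9} = -18568 + \frac{1}{4} \cdot \frac{1}{9} = -18568 + \frac{1}{36} = - \frac{668447}{36}$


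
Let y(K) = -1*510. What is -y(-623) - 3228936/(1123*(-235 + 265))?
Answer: 2325494/5615 ≈ 414.16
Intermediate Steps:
y(K) = -510
-y(-623) - 3228936/(1123*(-235 + 265)) = -1*(-510) - 3228936/(1123*(-235 + 265)) = 510 - 3228936/(1123*30) = 510 - 3228936/33690 = 510 - 1*538156/5615 = 510 - 538156/5615 = 2325494/5615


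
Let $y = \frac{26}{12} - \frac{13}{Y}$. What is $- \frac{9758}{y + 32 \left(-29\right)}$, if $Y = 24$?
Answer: $\frac{78064}{7411} \approx 10.534$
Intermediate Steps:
$y = \frac{13}{8}$ ($y = \frac{26}{12} - \frac{13}{24} = 26 \cdot \frac{1}{12} - \frac{13}{24} = \frac{13}{6} - \frac{13}{24} = \frac{13}{8} \approx 1.625$)
$- \frac{9758}{y + 32 \left(-29\right)} = - \frac{9758}{\frac{13}{8} + 32 \left(-29\right)} = - \frac{9758}{\frac{13}{8} - 928} = - \frac{9758}{- \frac{7411}{8}} = \left(-9758\right) \left(- \frac{8}{7411}\right) = \frac{78064}{7411}$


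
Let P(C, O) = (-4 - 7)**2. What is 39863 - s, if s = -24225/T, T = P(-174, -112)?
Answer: 4847648/121 ≈ 40063.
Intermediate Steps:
P(C, O) = 121 (P(C, O) = (-11)**2 = 121)
T = 121
s = -24225/121 ≈ -200.21
39863 - s = 39863 - 1*(-24225/121) = 39863 + 24225/121 = 4847648/121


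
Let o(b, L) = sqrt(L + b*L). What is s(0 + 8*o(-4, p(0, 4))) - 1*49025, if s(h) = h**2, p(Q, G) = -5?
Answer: -48065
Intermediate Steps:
o(b, L) = sqrt(L + L*b)
s(0 + 8*o(-4, p(0, 4))) - 1*49025 = (0 + 8*sqrt(-5*(1 - 4)))**2 - 1*49025 = (0 + 8*sqrt(-5*(-3)))**2 - 49025 = (0 + 8*sqrt(15))**2 - 49025 = (8*sqrt(15))**2 - 49025 = 960 - 49025 = -48065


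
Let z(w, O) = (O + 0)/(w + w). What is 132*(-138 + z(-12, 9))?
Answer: -36531/2 ≈ -18266.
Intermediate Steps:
z(w, O) = O/(2*w) (z(w, O) = O/((2*w)) = O*(1/(2*w)) = O/(2*w))
132*(-138 + z(-12, 9)) = 132*(-138 + (½)*9/(-12)) = 132*(-138 + (½)*9*(-1/12)) = 132*(-138 - 3/8) = 132*(-1107/8) = -36531/2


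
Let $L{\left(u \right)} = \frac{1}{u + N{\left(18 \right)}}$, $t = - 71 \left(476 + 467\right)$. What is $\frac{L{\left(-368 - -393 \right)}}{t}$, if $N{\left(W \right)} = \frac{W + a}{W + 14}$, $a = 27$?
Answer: $- \frac{32}{56575285} \approx -5.6562 \cdot 10^{-7}$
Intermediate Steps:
$t = -66953$ ($t = \left(-71\right) 943 = -66953$)
$N{\left(W \right)} = \frac{27 + W}{14 + W}$ ($N{\left(W \right)} = \frac{W + 27}{W + 14} = \frac{27 + W}{14 + W}$)
$L{\left(u \right)} = \frac{1}{\frac{45}{32} + u}$ ($L{\left(u \right)} = \frac{1}{u + \frac{27 + 18}{14 + 18}} = \frac{1}{u + \frac{1}{32} \cdot 45} = \frac{1}{u + \frac{45}{32}} = \frac{1}{\frac{45}{32} + u}$)
$\frac{L{\left(-368 - -393 \right)}}{t} = \frac{32 \frac{1}{45 + 32 \left(-368 - -393\right)}}{-66953} = \frac{32}{45 + 32 \left(-368 + 393\right)} \left(- \frac{1}{66953}\right) = \frac{32}{45 + 32 \cdot 25} \left(- \frac{1}{66953}\right) = \frac{32}{45 + 800} \left(- \frac{1}{66953}\right) = \frac{32}{845} \left(- \frac{1}{66953}\right) = - \frac{32}{56575285}$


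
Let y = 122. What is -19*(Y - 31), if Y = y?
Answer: -1729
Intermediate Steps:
Y = 122
-19*(Y - 31) = -19*(122 - 31) = -19*91 = -1729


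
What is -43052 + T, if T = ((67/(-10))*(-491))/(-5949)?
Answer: -2561196377/59490 ≈ -43053.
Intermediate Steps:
T = -32897/59490 (T = ((67*(-⅒))*(-491))*(-1/5949) = -67/10*(-491)*(-1/5949) = (32897/10)*(-1/5949) = -32897/59490 ≈ -0.55298)
-43052 + T = -43052 - 32897/59490 = -2561196377/59490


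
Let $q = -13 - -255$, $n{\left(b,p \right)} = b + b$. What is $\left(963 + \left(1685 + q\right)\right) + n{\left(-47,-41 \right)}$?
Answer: $2796$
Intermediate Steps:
$n{\left(b,p \right)} = 2 b$
$q = 242$ ($q = -13 + 255 = 242$)
$\left(963 + \left(1685 + q\right)\right) + n{\left(-47,-41 \right)} = \left(963 + \left(1685 + 242\right)\right) + 2 \left(-47\right) = \left(963 + 1927\right) - 94 = 2890 - 94 = 2796$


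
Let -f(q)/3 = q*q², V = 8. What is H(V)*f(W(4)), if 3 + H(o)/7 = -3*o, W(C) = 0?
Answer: 0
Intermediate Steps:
H(o) = -21 - 21*o (H(o) = -21 + 7*(-3*o) = -21 - 21*o)
f(q) = -3*q³ (f(q) = -3*q*q² = -3*q³)
H(V)*f(W(4)) = (-21 - 21*8)*(-3*0³) = (-21 - 168)*(-3*0) = -189*0 = 0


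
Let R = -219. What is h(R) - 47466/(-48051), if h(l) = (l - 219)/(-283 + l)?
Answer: 2493015/1340089 ≈ 1.8603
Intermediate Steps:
h(l) = (-219 + l)/(-283 + l)
h(R) - 47466/(-48051) = (-219 - 219)/(-283 - 219) - 47466/(-48051) = -438/(-502) - 47466*(-1/48051) = -1/502*(-438) + 5274/5339 = 219/251 + 5274/5339 = 2493015/1340089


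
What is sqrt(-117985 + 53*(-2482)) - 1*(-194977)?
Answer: 194977 + I*sqrt(249531) ≈ 1.9498e+5 + 499.53*I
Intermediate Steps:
sqrt(-117985 + 53*(-2482)) - 1*(-194977) = sqrt(-117985 - 131546) + 194977 = sqrt(-249531) + 194977 = I*sqrt(249531) + 194977 = 194977 + I*sqrt(249531)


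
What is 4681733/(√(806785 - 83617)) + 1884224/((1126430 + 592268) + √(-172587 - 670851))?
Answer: 1619206010176/1476961829321 + 4681733*√62/6696 - 942112*I*√843438/1476961829321 ≈ 5506.5 - 0.00058581*I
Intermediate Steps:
4681733/(√(806785 - 83617)) + 1884224/((1126430 + 592268) + √(-172587 - 670851)) = 4681733/(√723168) + 1884224/(1718698 + √(-843438)) = 4681733/((108*√62)) + 1884224/(1718698 + I*√843438) = 4681733*(√62/6696) + 1884224/(1718698 + I*√843438) = 4681733*√62/6696 + 1884224/(1718698 + I*√843438) = 1884224/(1718698 + I*√843438) + 4681733*√62/6696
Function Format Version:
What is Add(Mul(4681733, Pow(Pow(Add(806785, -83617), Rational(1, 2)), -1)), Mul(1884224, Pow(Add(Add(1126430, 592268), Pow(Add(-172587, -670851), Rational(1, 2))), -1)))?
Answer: Add(Rational(1619206010176, 1476961829321), Mul(Rational(4681733, 6696), Pow(62, Rational(1, 2))), Mul(Rational(-942112, 1476961829321), I, Pow(843438, Rational(1, 2)))) ≈ Add(5506.5, Mul(-0.00058581, I))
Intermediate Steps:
Add(Mul(4681733, Pow(Pow(Add(806785, -83617), Rational(1, 2)), -1)), Mul(1884224, Pow(Add(Add(1126430, 592268), Pow(Add(-172587, -670851), Rational(1, 2))), -1))) = Add(Mul(4681733, Pow(Pow(723168, Rational(1, 2)), -1)), Mul(1884224, Pow(Add(1718698, Pow(-843438, Rational(1, 2))), -1))) = Add(Mul(4681733, Pow(Mul(108, Pow(62, Rational(1, 2))), -1)), Mul(1884224, Pow(Add(1718698, Mul(I, Pow(843438, Rational(1, 2)))), -1))) = Add(Mul(4681733, Mul(Rational(1, 6696), Pow(62, Rational(1, 2)))), Mul(1884224, Pow(Add(1718698, Mul(I, Pow(843438, Rational(1, 2)))), -1))) = Add(Mul(Rational(4681733, 6696), Pow(62, Rational(1, 2))), Mul(1884224, Pow(Add(1718698, Mul(I, Pow(843438, Rational(1, 2)))), -1))) = Add(Mul(1884224, Pow(Add(1718698, Mul(I, Pow(843438, Rational(1, 2)))), -1)), Mul(Rational(4681733, 6696), Pow(62, Rational(1, 2))))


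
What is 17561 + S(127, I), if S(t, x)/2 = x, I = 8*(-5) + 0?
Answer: 17481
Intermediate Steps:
I = -40 (I = -40 + 0 = -40)
S(t, x) = 2*x
17561 + S(127, I) = 17561 + 2*(-40) = 17561 - 80 = 17481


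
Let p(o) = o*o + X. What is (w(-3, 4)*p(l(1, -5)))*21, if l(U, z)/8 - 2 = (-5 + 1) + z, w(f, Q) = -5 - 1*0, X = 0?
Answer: -329280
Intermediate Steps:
w(f, Q) = -5 (w(f, Q) = -5 + 0 = -5)
l(U, z) = -16 + 8*z (l(U, z) = 16 + 8*((-5 + 1) + z) = 16 + 8*(-4 + z) = 16 + (-32 + 8*z) = -16 + 8*z)
p(o) = o² (p(o) = o*o + 0 = o² + 0 = o²)
(w(-3, 4)*p(l(1, -5)))*21 = -5*(-16 + 8*(-5))²*21 = -5*(-16 - 40)²*21 = -5*(-56)²*21 = -5*3136*21 = -15680*21 = -329280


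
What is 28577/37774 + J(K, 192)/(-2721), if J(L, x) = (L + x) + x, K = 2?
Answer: 3716309/6046062 ≈ 0.61467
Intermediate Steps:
J(L, x) = L + 2*x
28577/37774 + J(K, 192)/(-2721) = 28577/37774 + (2 + 2*192)/(-2721) = 28577*(1/37774) + (2 + 384)*(-1/2721) = 1681/2222 + 386*(-1/2721) = 1681/2222 - 386/2721 = 3716309/6046062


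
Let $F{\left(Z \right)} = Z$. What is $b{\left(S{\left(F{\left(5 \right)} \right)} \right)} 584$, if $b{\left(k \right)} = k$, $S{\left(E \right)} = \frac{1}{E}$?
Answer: $\frac{584}{5} \approx 116.8$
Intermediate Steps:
$b{\left(S{\left(F{\left(5 \right)} \right)} \right)} 584 = \frac{1}{5} \cdot 584 = \frac{584}{5}$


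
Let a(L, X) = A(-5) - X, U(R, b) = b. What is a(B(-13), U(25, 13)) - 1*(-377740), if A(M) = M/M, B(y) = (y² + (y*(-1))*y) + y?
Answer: 377728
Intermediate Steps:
B(y) = y (B(y) = (y² + (-y)*y) + y = (y² - y²) + y = 0 + y = y)
A(M) = 1
a(L, X) = 1 - X
a(B(-13), U(25, 13)) - 1*(-377740) = (1 - 1*13) - 1*(-377740) = (1 - 13) + 377740 = -12 + 377740 = 377728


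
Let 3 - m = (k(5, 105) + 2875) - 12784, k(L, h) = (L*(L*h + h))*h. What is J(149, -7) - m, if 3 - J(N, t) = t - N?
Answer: 320997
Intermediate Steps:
J(N, t) = 3 + N - t (J(N, t) = 3 - (t - N) = 3 + (N - t) = 3 + N - t)
k(L, h) = L*h*(h + L*h) (k(L, h) = (L*(h + L*h))*h = L*h*(h + L*h))
m = -320838 (m = 3 - ((5*105**2*(1 + 5) + 2875) - 12784) = 3 - ((5*11025*6 + 2875) - 12784) = 3 - ((330750 + 2875) - 12784) = 3 - (333625 - 12784) = 3 - 1*320841 = 3 - 320841 = -320838)
J(149, -7) - m = (3 + 149 - 1*(-7)) - 1*(-320838) = (3 + 149 + 7) + 320838 = 159 + 320838 = 320997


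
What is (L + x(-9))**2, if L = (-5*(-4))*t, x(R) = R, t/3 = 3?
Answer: 29241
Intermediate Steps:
t = 9 (t = 3*3 = 9)
L = 180 (L = -5*(-4)*9 = 20*9 = 180)
(L + x(-9))**2 = (180 - 9)**2 = 171**2 = 29241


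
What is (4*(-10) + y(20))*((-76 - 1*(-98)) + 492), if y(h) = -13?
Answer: -27242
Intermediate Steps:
(4*(-10) + y(20))*((-76 - 1*(-98)) + 492) = (4*(-10) - 13)*((-76 - 1*(-98)) + 492) = (-40 - 13)*((-76 + 98) + 492) = -53*(22 + 492) = -53*514 = -27242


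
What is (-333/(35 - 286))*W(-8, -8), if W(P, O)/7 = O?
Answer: -18648/251 ≈ -74.295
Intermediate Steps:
W(P, O) = 7*O
(-333/(35 - 286))*W(-8, -8) = (-333/(35 - 286))*(7*(-8)) = -333/(-251)*(-56) = -333*(-1/251)*(-56) = (333/251)*(-56) = -18648/251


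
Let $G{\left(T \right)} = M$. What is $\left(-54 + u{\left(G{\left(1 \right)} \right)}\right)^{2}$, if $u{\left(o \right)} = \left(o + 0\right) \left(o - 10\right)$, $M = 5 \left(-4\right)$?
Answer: $298116$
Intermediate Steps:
$M = -20$
$G{\left(T \right)} = -20$
$u{\left(o \right)} = o \left(-10 + o\right)$
$\left(-54 + u{\left(G{\left(1 \right)} \right)}\right)^{2} = \left(-54 - 20 \left(-10 - 20\right)\right)^{2} = \left(-54 - -600\right)^{2} = \left(-54 + 600\right)^{2} = 546^{2} = 298116$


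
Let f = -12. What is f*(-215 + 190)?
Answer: 300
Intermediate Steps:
f*(-215 + 190) = -12*(-215 + 190) = -12*(-25) = 300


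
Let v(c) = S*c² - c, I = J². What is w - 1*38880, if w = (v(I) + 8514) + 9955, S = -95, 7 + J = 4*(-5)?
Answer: -50508035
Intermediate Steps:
J = -27 (J = -7 + 4*(-5) = -7 - 20 = -27)
I = 729 (I = (-27)² = 729)
v(c) = -c - 95*c² (v(c) = -95*c² - c = -c - 95*c²)
w = -50469155 (w = (-1*729*(1 + 95*729) + 8514) + 9955 = (-1*729*(1 + 69255) + 8514) + 9955 = (-1*729*69256 + 8514) + 9955 = (-50487624 + 8514) + 9955 = -50479110 + 9955 = -50469155)
w - 1*38880 = -50469155 - 1*38880 = -50469155 - 38880 = -50508035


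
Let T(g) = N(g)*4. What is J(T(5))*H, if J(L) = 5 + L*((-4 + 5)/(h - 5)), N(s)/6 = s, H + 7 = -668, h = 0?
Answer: 12825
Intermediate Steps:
H = -675 (H = -7 - 668 = -675)
N(s) = 6*s
T(g) = 24*g (T(g) = (6*g)*4 = 24*g)
J(L) = 5 - L/5 (J(L) = 5 + L*((-4 + 5)/(0 - 5)) = 5 + L*(1/(-5)) = 5 + L*(1*(-⅕)) = 5 + L*(-⅕) = 5 - L/5)
J(T(5))*H = (5 - 24*5/5)*(-675) = (5 - ⅕*120)*(-675) = (5 - 24)*(-675) = -19*(-675) = 12825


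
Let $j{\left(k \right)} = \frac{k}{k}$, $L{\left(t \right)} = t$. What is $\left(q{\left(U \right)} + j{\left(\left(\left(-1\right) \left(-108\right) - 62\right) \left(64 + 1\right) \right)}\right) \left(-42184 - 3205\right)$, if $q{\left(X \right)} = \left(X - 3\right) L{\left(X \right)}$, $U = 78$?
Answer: $-265571039$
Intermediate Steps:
$j{\left(k \right)} = 1$
$q{\left(X \right)} = X \left(-3 + X\right)$ ($q{\left(X \right)} = \left(X - 3\right) X = \left(-3 + X\right) X = X \left(-3 + X\right)$)
$\left(q{\left(U \right)} + j{\left(\left(\left(-1\right) \left(-108\right) - 62\right) \left(64 + 1\right) \right)}\right) \left(-42184 - 3205\right) = \left(78 \left(-3 + 78\right) + 1\right) \left(-42184 - 3205\right) = \left(78 \cdot 75 + 1\right) \left(-45389\right) = \left(5850 + 1\right) \left(-45389\right) = 5851 \left(-45389\right) = -265571039$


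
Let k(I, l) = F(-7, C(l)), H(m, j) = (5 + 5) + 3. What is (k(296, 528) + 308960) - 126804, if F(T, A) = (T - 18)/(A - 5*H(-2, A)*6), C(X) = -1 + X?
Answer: 24955347/137 ≈ 1.8216e+5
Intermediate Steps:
H(m, j) = 13 (H(m, j) = 10 + 3 = 13)
F(T, A) = (-18 + T)/(-390 + A) (F(T, A) = (T - 18)/(A - 5*13*6) = (-18 + T)/(A - 65*6) = (-18 + T)/(A - 390) = (-18 + T)/(-390 + A))
k(I, l) = -25/(-391 + l) (k(I, l) = (-18 - 7)/(-390 + (-1 + l)) = -25/(-391 + l))
(k(296, 528) + 308960) - 126804 = (-25/(-391 + 528) + 308960) - 126804 = (-25/137 + 308960) - 126804 = 42327495/137 - 126804 = 24955347/137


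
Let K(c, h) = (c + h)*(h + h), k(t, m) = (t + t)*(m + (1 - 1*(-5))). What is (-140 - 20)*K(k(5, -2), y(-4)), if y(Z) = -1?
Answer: 12480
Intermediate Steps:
k(t, m) = 2*t*(6 + m) (k(t, m) = (2*t)*(m + (1 + 5)) = (2*t)*(m + 6) = (2*t)*(6 + m) = 2*t*(6 + m))
K(c, h) = 2*h*(c + h) (K(c, h) = (c + h)*(2*h) = 2*h*(c + h))
(-140 - 20)*K(k(5, -2), y(-4)) = (-140 - 20)*(2*(-1)*(2*5*(6 - 2) - 1)) = -320*(-1)*(2*5*4 - 1) = -320*(-1)*(40 - 1) = -320*(-1)*39 = -160*(-78) = 12480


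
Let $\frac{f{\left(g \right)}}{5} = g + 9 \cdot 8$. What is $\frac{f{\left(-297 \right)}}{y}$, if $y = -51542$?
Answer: $\frac{1125}{51542} \approx 0.021827$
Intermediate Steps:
$f{\left(g \right)} = 360 + 5 g$ ($f{\left(g \right)} = 5 \left(g + 9 \cdot 8\right) = 5 \left(g + 72\right) = 5 \left(72 + g\right) = 360 + 5 g$)
$\frac{f{\left(-297 \right)}}{y} = \frac{360 + 5 \left(-297\right)}{-51542} = \left(360 - 1485\right) \left(- \frac{1}{51542}\right) = \left(-1125\right) \left(- \frac{1}{51542}\right) = \frac{1125}{51542}$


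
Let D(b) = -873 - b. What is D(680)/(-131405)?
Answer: 1553/131405 ≈ 0.011818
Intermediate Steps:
D(680)/(-131405) = (-873 - 1*680)/(-131405) = (-873 - 680)*(-1/131405) = -1553*(-1/131405) = 1553/131405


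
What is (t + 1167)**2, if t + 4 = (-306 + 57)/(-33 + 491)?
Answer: 283455084025/209764 ≈ 1.3513e+6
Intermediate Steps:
t = -2081/458 (t = -4 + (-306 + 57)/(-33 + 491) = -4 - 249/458 = -2081/458 ≈ -4.5437)
(t + 1167)**2 = (-2081/458 + 1167)**2 = (532405/458)**2 = 283455084025/209764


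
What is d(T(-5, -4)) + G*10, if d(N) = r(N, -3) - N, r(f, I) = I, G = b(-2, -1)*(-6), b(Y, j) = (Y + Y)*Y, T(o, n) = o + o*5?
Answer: -453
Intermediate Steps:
T(o, n) = 6*o (T(o, n) = o + 5*o = 6*o)
b(Y, j) = 2*Y**2 (b(Y, j) = (2*Y)*Y = 2*Y**2)
G = -48 (G = (2*(-2)**2)*(-6) = (2*4)*(-6) = 8*(-6) = -48)
d(N) = -3 - N
d(T(-5, -4)) + G*10 = (-3 - 6*(-5)) - 48*10 = (-3 - 1*(-30)) - 480 = (-3 + 30) - 480 = 27 - 480 = -453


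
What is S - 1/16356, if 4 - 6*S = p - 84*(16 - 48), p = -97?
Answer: -2350721/5452 ≈ -431.17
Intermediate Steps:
S = -2587/6 (S = ⅔ - (-97 - 84*(16 - 48))/6 = ⅔ - (-97 - 84*(-32))/6 = ⅔ - (-97 + 2688)/6 = ⅔ - ⅙*2591 = ⅔ - 2591/6 = -2587/6 ≈ -431.17)
S - 1/16356 = -2587/6 - 1/16356 = -2350721/5452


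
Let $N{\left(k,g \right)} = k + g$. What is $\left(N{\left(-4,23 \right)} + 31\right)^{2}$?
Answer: $2500$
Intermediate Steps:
$N{\left(k,g \right)} = g + k$
$\left(N{\left(-4,23 \right)} + 31\right)^{2} = \left(\left(23 - 4\right) + 31\right)^{2} = \left(19 + 31\right)^{2} = 50^{2} = 2500$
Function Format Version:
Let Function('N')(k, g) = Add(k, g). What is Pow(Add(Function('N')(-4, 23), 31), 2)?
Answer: 2500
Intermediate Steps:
Function('N')(k, g) = Add(g, k)
Pow(Add(Function('N')(-4, 23), 31), 2) = Pow(Add(Add(23, -4), 31), 2) = Pow(Add(19, 31), 2) = Pow(50, 2) = 2500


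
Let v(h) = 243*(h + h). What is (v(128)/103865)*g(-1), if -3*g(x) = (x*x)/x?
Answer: 20736/103865 ≈ 0.19964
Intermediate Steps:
v(h) = 486*h (v(h) = 243*(2*h) = 486*h)
g(x) = -x/3 (g(x) = -x*x/(3*x) = -x²/(3*x) = -x/3)
(v(128)/103865)*g(-1) = ((486*128)/103865)*(-⅓*(-1)) = (62208*(1/103865))*(⅓) = (62208/103865)*(⅓) = 20736/103865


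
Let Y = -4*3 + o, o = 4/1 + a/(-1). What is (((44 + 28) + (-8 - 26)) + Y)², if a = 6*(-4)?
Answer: 2916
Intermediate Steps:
a = -24
o = 28 (o = 4/1 - 24/(-1) = 4*1 - 24*(-1) = 4 + 24 = 28)
Y = 16 (Y = -4*3 + 28 = -12 + 28 = 16)
(((44 + 28) + (-8 - 26)) + Y)² = (((44 + 28) + (-8 - 26)) + 16)² = ((72 - 34) + 16)² = (38 + 16)² = 54² = 2916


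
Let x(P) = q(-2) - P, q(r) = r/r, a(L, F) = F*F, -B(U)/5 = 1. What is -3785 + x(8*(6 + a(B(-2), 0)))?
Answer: -3832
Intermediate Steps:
B(U) = -5 (B(U) = -5*1 = -5)
a(L, F) = F²
q(r) = 1
x(P) = 1 - P
-3785 + x(8*(6 + a(B(-2), 0))) = -3785 + (1 - 8*(6 + 0²)) = -3785 + (1 - 8*(6 + 0)) = -3785 + (1 - 8*6) = -3785 + (1 - 1*48) = -3785 + (1 - 48) = -3785 - 47 = -3832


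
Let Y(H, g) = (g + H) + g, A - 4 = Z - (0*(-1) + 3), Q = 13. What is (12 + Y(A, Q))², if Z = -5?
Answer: 1156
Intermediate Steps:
A = -4 (A = 4 + (-5 - (0*(-1) + 3)) = 4 + (-5 - (0 + 3)) = 4 + (-5 - 1*3) = 4 + (-5 - 3) = 4 - 8 = -4)
Y(H, g) = H + 2*g (Y(H, g) = (H + g) + g = H + 2*g)
(12 + Y(A, Q))² = (12 + (-4 + 2*13))² = (12 + (-4 + 26))² = (12 + 22)² = 34² = 1156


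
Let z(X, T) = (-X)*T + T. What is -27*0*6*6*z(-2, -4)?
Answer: 0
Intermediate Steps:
z(X, T) = T - T*X (z(X, T) = -T*X + T = T - T*X)
-27*0*6*6*z(-2, -4) = -27*0*6*6*(-4*(1 - 1*(-2))) = -0*6*(-4*(1 + 2)) = -0*6*(-4*3) = -0*6*(-12) = -0*(-72) = -27*0 = 0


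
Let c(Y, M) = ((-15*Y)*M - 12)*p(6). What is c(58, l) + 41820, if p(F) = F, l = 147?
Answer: -725592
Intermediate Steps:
c(Y, M) = -72 - 90*M*Y (c(Y, M) = ((-15*Y)*M - 12)*6 = (-15*M*Y - 12)*6 = (-12 - 15*M*Y)*6 = -72 - 90*M*Y)
c(58, l) + 41820 = (-72 - 90*147*58) + 41820 = (-72 - 767340) + 41820 = -767412 + 41820 = -725592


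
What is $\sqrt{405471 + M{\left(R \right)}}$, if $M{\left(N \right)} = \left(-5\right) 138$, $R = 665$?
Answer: $\sqrt{404781} \approx 636.22$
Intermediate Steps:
$M{\left(N \right)} = -690$
$\sqrt{405471 + M{\left(R \right)}} = \sqrt{405471 - 690} = \sqrt{404781}$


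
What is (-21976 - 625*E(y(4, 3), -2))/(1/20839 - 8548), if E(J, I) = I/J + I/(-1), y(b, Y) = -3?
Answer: 1478068592/534395313 ≈ 2.7659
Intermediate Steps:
E(J, I) = -I + I/J (E(J, I) = I/J + I*(-1) = I/J - I = -I + I/J)
(-21976 - 625*E(y(4, 3), -2))/(1/20839 - 8548) = (-21976 - 625*(-1*(-2) - 2/(-3)))/(1/20839 - 8548) = (-21976 - 625*(2 - 2*(-⅓)))/(1/20839 - 8548) = (-21976 - 625*(2 + ⅔))/(-178131771/20839) = (-21976 - 625*8/3)*(-20839/178131771) = (-21976 - 5000/3)*(-20839/178131771) = -70928/3*(-20839/178131771) = 1478068592/534395313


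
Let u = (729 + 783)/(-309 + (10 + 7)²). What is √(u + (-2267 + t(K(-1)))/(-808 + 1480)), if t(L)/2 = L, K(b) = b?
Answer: I*√55725810/840 ≈ 8.8869*I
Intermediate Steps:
t(L) = 2*L
u = -378/5 (u = 1512/(-309 + 17²) = 1512/(-309 + 289) = 1512/(-20) = 1512*(-1/20) = -378/5 ≈ -75.600)
√(u + (-2267 + t(K(-1)))/(-808 + 1480)) = √(-378/5 + (-2267 + 2*(-1))/(-808 + 1480)) = √(-378/5 + (-2267 - 2)/672) = √(-378/5 - 2269*1/672) = √(-378/5 - 2269/672) = √(-265361/3360) = I*√55725810/840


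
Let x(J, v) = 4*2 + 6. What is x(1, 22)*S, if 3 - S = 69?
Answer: -924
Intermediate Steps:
S = -66 (S = 3 - 1*69 = 3 - 69 = -66)
x(J, v) = 14 (x(J, v) = 8 + 6 = 14)
x(1, 22)*S = 14*(-66) = -924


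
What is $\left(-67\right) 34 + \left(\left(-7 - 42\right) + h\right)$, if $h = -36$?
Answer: $-2363$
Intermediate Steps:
$\left(-67\right) 34 + \left(\left(-7 - 42\right) + h\right) = \left(-67\right) 34 - 85 = -2278 - 85 = -2363$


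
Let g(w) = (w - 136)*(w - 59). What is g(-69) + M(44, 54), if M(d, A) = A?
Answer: 26294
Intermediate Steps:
g(w) = (-136 + w)*(-59 + w)
g(-69) + M(44, 54) = (8024 + (-69)² - 195*(-69)) + 54 = (8024 + 4761 + 13455) + 54 = 26240 + 54 = 26294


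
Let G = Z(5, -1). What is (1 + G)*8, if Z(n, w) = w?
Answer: 0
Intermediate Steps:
G = -1
(1 + G)*8 = (1 - 1)*8 = 0*8 = 0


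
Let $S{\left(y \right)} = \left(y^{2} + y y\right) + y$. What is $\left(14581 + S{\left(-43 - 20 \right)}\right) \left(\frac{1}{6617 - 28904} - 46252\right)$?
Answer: $- \frac{23148056306200}{22287} \approx -1.0386 \cdot 10^{9}$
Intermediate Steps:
$S{\left(y \right)} = y + 2 y^{2}$ ($S{\left(y \right)} = \left(y^{2} + y^{2}\right) + y = 2 y^{2} + y = y + 2 y^{2}$)
$\left(14581 + S{\left(-43 - 20 \right)}\right) \left(\frac{1}{6617 - 28904} - 46252\right) = \left(14581 + \left(-43 - 20\right) \left(1 + 2 \left(-43 - 20\right)\right)\right) \left(\frac{1}{6617 - 28904} - 46252\right) = \left(14581 + \left(-43 - 20\right) \left(1 + 2 \left(-43 - 20\right)\right)\right) \left(\frac{1}{-22287} - 46252\right) = \left(14581 - 63 \left(1 + 2 \left(-63\right)\right)\right) \left(- \frac{1}{22287} - 46252\right) = \left(14581 - 63 \left(1 - 126\right)\right) \left(- \frac{1030818325}{22287}\right) = \left(14581 - -7875\right) \left(- \frac{1030818325}{22287}\right) = \left(14581 + 7875\right) \left(- \frac{1030818325}{22287}\right) = 22456 \left(- \frac{1030818325}{22287}\right) = - \frac{23148056306200}{22287}$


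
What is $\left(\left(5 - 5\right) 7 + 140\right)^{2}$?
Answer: $19600$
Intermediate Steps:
$\left(\left(5 - 5\right) 7 + 140\right)^{2} = \left(0 \cdot 7 + 140\right)^{2} = \left(0 + 140\right)^{2} = 140^{2} = 19600$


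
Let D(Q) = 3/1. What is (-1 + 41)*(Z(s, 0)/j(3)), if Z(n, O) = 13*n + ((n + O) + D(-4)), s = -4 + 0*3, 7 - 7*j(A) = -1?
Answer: -1855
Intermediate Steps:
D(Q) = 3 (D(Q) = 3*1 = 3)
j(A) = 8/7 (j(A) = 1 - 1/7*(-1) = 1 + 1/7 = 8/7)
s = -4 (s = -4 + 0 = -4)
Z(n, O) = 3 + O + 14*n (Z(n, O) = 13*n + ((n + O) + 3) = 13*n + ((O + n) + 3) = 13*n + (3 + O + n) = 3 + O + 14*n)
(-1 + 41)*(Z(s, 0)/j(3)) = (-1 + 41)*((3 + 0 + 14*(-4))/(8/7)) = 40*((3 + 0 - 56)*(7/8)) = 40*(-53*7/8) = 40*(-371/8) = -1855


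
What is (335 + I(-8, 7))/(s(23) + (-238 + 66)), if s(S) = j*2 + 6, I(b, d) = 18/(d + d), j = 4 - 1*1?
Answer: -1177/560 ≈ -2.1018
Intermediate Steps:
j = 3 (j = 4 - 1 = 3)
I(b, d) = 9/d (I(b, d) = 18/((2*d)) = 18*(1/(2*d)) = 9/d)
s(S) = 12 (s(S) = 3*2 + 6 = 6 + 6 = 12)
(335 + I(-8, 7))/(s(23) + (-238 + 66)) = (335 + 9/7)/(12 + (-238 + 66)) = (335 + 9*(1/7))/(12 - 172) = (335 + 9/7)/(-160) = (2354/7)*(-1/160) = -1177/560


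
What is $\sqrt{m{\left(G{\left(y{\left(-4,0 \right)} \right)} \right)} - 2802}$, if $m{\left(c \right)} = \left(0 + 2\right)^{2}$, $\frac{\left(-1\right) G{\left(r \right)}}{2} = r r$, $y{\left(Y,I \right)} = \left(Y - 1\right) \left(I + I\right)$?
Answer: $i \sqrt{2798} \approx 52.896 i$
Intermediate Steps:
$y{\left(Y,I \right)} = 2 I \left(-1 + Y\right)$ ($y{\left(Y,I \right)} = \left(-1 + Y\right) 2 I = 2 I \left(-1 + Y\right)$)
$G{\left(r \right)} = - 2 r^{2}$ ($G{\left(r \right)} = - 2 r r = - 2 r^{2}$)
$m{\left(c \right)} = 4$ ($m{\left(c \right)} = 2^{2} = 4$)
$\sqrt{m{\left(G{\left(y{\left(-4,0 \right)} \right)} \right)} - 2802} = \sqrt{4 - 2802} = \sqrt{-2798} = i \sqrt{2798}$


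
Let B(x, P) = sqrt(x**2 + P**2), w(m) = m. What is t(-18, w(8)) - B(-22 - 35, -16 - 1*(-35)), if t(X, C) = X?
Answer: -18 - 19*sqrt(10) ≈ -78.083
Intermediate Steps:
B(x, P) = sqrt(P**2 + x**2)
t(-18, w(8)) - B(-22 - 35, -16 - 1*(-35)) = -18 - sqrt((-16 - 1*(-35))**2 + (-22 - 35)**2) = -18 - sqrt((-16 + 35)**2 + (-57)**2) = -18 - sqrt(19**2 + 3249) = -18 - sqrt(361 + 3249) = -18 - sqrt(3610) = -18 - 19*sqrt(10)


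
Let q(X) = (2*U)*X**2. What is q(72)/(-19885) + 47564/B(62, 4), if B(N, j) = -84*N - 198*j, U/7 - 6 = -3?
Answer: -112608907/5965500 ≈ -18.877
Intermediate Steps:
U = 21 (U = 42 + 7*(-3) = 42 - 21 = 21)
q(X) = 42*X**2 (q(X) = (2*21)*X**2 = 42*X**2)
B(N, j) = -198*j - 84*N
q(72)/(-19885) + 47564/B(62, 4) = (42*72**2)/(-19885) + 47564/(-198*4 - 84*62) = (42*5184)*(-1/19885) + 47564/(-792 - 5208) = 217728*(-1/19885) + 47564/(-6000) = -217728/19885 + 47564*(-1/6000) = -217728/19885 - 11891/1500 = -112608907/5965500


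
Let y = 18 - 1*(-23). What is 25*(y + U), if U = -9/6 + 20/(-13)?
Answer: 24675/26 ≈ 949.04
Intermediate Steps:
y = 41 (y = 18 + 23 = 41)
U = -79/26 (U = -9*1/6 + 20*(-1/13) = -3/2 - 20/13 = -79/26 ≈ -3.0385)
25*(y + U) = 25*(41 - 79/26) = 25*(987/26) = 24675/26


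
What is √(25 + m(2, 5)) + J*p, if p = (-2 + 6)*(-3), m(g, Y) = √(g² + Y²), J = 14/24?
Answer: -7 + √(25 + √29) ≈ -1.4877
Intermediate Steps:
J = 7/12 (J = 14*(1/24) = 7/12 ≈ 0.58333)
m(g, Y) = √(Y² + g²)
p = -12 (p = 4*(-3) = -12)
√(25 + m(2, 5)) + J*p = √(25 + √(5² + 2²)) + (7/12)*(-12) = √(25 + √(25 + 4)) - 7 = √(25 + √29) - 7 = -7 + √(25 + √29)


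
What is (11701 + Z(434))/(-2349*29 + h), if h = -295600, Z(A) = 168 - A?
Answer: -11435/363721 ≈ -0.031439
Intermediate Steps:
(11701 + Z(434))/(-2349*29 + h) = (11701 + (168 - 1*434))/(-2349*29 - 295600) = (11701 + (168 - 434))/(-68121 - 295600) = (11701 - 266)/(-363721) = 11435*(-1/363721) = -11435/363721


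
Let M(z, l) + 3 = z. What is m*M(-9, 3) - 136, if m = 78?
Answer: -1072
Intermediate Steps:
M(z, l) = -3 + z
m*M(-9, 3) - 136 = 78*(-3 - 9) - 136 = 78*(-12) - 136 = -936 - 136 = -1072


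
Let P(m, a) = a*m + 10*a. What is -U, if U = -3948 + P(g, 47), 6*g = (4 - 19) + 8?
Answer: 21197/6 ≈ 3532.8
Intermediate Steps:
g = -7/6 (g = ((4 - 19) + 8)/6 = (-15 + 8)/6 = (⅙)*(-7) = -7/6 ≈ -1.1667)
P(m, a) = 10*a + a*m
U = -21197/6 (U = -3948 + 47*(10 - 7/6) = -3948 + 47*(53/6) = -3948 + 2491/6 = -21197/6 ≈ -3532.8)
-U = -1*(-21197/6) = 21197/6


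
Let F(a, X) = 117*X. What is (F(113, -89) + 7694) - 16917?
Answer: -19636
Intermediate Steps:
(F(113, -89) + 7694) - 16917 = (117*(-89) + 7694) - 16917 = (-10413 + 7694) - 16917 = -2719 - 16917 = -19636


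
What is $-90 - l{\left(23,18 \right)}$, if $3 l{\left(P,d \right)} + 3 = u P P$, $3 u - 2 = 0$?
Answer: $- \frac{1859}{9} \approx -206.56$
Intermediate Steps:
$u = \frac{2}{3}$ ($u = \frac{2}{3} + \frac{1}{3} \cdot 0 = \frac{2}{3} + 0 = \frac{2}{3} \approx 0.66667$)
$l{\left(P,d \right)} = -1 + \frac{2 P^{2}}{9}$ ($l{\left(P,d \right)} = -1 + \frac{\frac{2 P}{3} P}{3} = -1 + \frac{\frac{2}{3} P^{2}}{3} = -1 + \frac{2 P^{2}}{9}$)
$-90 - l{\left(23,18 \right)} = -90 - \left(-1 + \frac{2 \cdot 23^{2}}{9}\right) = -90 - \left(-1 + \frac{2}{9} \cdot 529\right) = -90 - \left(-1 + \frac{1058}{9}\right) = -90 - \frac{1049}{9} = - \frac{1859}{9}$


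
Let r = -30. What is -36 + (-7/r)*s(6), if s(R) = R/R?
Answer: -1073/30 ≈ -35.767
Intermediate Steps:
s(R) = 1
-36 + (-7/r)*s(6) = -36 - 7/(-30)*1 = -36 - 7*(-1/30)*1 = -36 + (7/30)*1 = -36 + 7/30 = -1073/30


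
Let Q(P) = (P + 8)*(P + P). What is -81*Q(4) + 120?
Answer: -7656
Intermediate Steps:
Q(P) = 2*P*(8 + P) (Q(P) = (8 + P)*(2*P) = 2*P*(8 + P))
-81*Q(4) + 120 = -162*4*(8 + 4) + 120 = -162*4*12 + 120 = -81*96 + 120 = -7776 + 120 = -7656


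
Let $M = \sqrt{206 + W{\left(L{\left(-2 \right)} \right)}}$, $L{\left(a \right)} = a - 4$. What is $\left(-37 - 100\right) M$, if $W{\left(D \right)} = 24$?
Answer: $- 137 \sqrt{230} \approx -2077.7$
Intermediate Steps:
$L{\left(a \right)} = -4 + a$
$M = \sqrt{230}$ ($M = \sqrt{206 + 24} = \sqrt{230} \approx 15.166$)
$\left(-37 - 100\right) M = \left(-37 - 100\right) \sqrt{230} = - 137 \sqrt{230}$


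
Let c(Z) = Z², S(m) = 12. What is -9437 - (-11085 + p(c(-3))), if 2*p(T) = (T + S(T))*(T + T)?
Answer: 1459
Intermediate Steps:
p(T) = T*(12 + T) (p(T) = ((T + 12)*(T + T))/2 = ((12 + T)*(2*T))/2 = (2*T*(12 + T))/2 = T*(12 + T))
-9437 - (-11085 + p(c(-3))) = -9437 - (-11085 + (-3)²*(12 + (-3)²)) = -9437 - (-11085 + 9*(12 + 9)) = -9437 - (-11085 + 9*21) = -9437 - (-11085 + 189) = -9437 - 1*(-10896) = -9437 + 10896 = 1459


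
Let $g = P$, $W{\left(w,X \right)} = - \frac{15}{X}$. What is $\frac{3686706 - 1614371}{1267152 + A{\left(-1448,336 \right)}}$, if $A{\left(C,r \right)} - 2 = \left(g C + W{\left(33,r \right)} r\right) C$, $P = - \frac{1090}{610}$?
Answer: $- \frac{126412435}{149919422} \approx -0.8432$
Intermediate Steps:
$P = - \frac{109}{61}$ ($P = \left(-1090\right) \frac{1}{610} = - \frac{109}{61} \approx -1.7869$)
$g = - \frac{109}{61} \approx -1.7869$
$A{\left(C,r \right)} = 2 + C \left(-15 - \frac{109 C}{61}\right)$ ($A{\left(C,r \right)} = 2 + \left(- \frac{109 C}{61} + - \frac{15}{r} r\right) C = 2 + \left(- \frac{109 C}{61} - 15\right) C = 2 + \left(-15 - \frac{109 C}{61}\right) C = 2 + C \left(-15 - \frac{109 C}{61}\right)$)
$\frac{3686706 - 1614371}{1267152 + A{\left(-1448,336 \right)}} = \frac{3686706 - 1614371}{1267152 - \left(-21722 + \frac{228540736}{61}\right)} = \frac{2072335}{1267152 + \left(2 + 21720 - \frac{228540736}{61}\right)} = \frac{2072335}{1267152 - \frac{227215694}{61}} = \frac{2072335}{- \frac{149919422}{61}} = 2072335 \left(- \frac{61}{149919422}\right) = - \frac{126412435}{149919422}$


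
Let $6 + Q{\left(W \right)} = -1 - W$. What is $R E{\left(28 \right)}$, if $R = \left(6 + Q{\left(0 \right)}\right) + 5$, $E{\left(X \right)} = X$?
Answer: $112$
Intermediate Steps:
$Q{\left(W \right)} = -7 - W$ ($Q{\left(W \right)} = -6 - \left(1 + W\right) = -7 - W$)
$R = 4$ ($R = \left(6 - 7\right) + 5 = -1 + 5 = 4$)
$R E{\left(28 \right)} = 4 \cdot 28 = 112$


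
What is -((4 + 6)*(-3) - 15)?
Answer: 45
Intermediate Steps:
-((4 + 6)*(-3) - 15) = -(10*(-3) - 15) = -(-30 - 15) = -1*(-45) = 45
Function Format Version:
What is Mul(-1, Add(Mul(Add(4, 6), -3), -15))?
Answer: 45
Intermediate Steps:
Mul(-1, Add(Mul(Add(4, 6), -3), -15)) = Mul(-1, Add(Mul(10, -3), -15)) = Mul(-1, Add(-30, -15)) = Mul(-1, -45) = 45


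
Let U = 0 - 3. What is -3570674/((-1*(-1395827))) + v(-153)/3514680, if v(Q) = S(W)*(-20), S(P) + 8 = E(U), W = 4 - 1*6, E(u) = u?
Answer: -627473470619/245294262018 ≈ -2.5580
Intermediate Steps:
U = -3
W = -2 (W = 4 - 6 = -2)
S(P) = -11 (S(P) = -8 - 3 = -11)
v(Q) = 220 (v(Q) = -11*(-20) = 220)
-3570674/((-1*(-1395827))) + v(-153)/3514680 = -3570674/((-1*(-1395827))) + 220/3514680 = -3570674/1395827 + 220*(1/3514680) = -3570674*1/1395827 + 11/175734 = -3570674/1395827 + 11/175734 = -627473470619/245294262018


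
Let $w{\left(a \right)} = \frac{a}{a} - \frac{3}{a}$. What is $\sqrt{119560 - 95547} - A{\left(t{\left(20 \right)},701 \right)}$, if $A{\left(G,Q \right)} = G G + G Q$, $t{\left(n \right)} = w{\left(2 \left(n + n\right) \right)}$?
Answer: $- \frac{4324089}{6400} + \sqrt{24013} \approx -520.68$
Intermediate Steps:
$w{\left(a \right)} = 1 - \frac{3}{a}$
$t{\left(n \right)} = \frac{-3 + 4 n}{4 n}$ ($t{\left(n \right)} = \frac{-3 + 2 \left(n + n\right)}{2 \left(n + n\right)} = \frac{-3 + 2 \cdot 2 n}{2 \cdot 2 n} = \frac{-3 + 4 n}{4 n}$)
$A{\left(G,Q \right)} = G^{2} + G Q$
$\sqrt{119560 - 95547} - A{\left(t{\left(20 \right)},701 \right)} = \sqrt{119560 - 95547} - \frac{- \frac{3}{4} + 20}{20} \left(\frac{- \frac{3}{4} + 20}{20} + 701\right) = \sqrt{24013} - \frac{1}{20} \cdot \frac{77}{4} \left(\frac{1}{20} \cdot \frac{77}{4} + 701\right) = \sqrt{24013} - \frac{77 \left(\frac{77}{80} + 701\right)}{80} = \sqrt{24013} - \frac{77}{80} \cdot \frac{56157}{80} = \sqrt{24013} - \frac{4324089}{6400} = - \frac{4324089}{6400} + \sqrt{24013}$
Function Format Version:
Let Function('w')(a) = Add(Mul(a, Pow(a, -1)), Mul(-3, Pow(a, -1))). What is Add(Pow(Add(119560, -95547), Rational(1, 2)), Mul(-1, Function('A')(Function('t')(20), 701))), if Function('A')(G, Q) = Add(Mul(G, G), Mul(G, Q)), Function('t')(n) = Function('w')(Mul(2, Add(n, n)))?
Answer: Add(Rational(-4324089, 6400), Pow(24013, Rational(1, 2))) ≈ -520.68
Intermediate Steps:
Function('w')(a) = Add(1, Mul(-3, Pow(a, -1)))
Function('t')(n) = Mul(Rational(1, 4), Pow(n, -1), Add(-3, Mul(4, n))) (Function('t')(n) = Mul(Pow(Mul(2, Add(n, n)), -1), Add(-3, Mul(2, Add(n, n)))) = Mul(Pow(Mul(2, Mul(2, n)), -1), Add(-3, Mul(2, Mul(2, n)))) = Mul(Pow(Mul(4, n), -1), Add(-3, Mul(4, n))) = Mul(Mul(Rational(1, 4), Pow(n, -1)), Add(-3, Mul(4, n))) = Mul(Rational(1, 4), Pow(n, -1), Add(-3, Mul(4, n))))
Function('A')(G, Q) = Add(Pow(G, 2), Mul(G, Q))
Add(Pow(Add(119560, -95547), Rational(1, 2)), Mul(-1, Function('A')(Function('t')(20), 701))) = Add(Pow(Add(119560, -95547), Rational(1, 2)), Mul(-1, Mul(Mul(Pow(20, -1), Add(Rational(-3, 4), 20)), Add(Mul(Pow(20, -1), Add(Rational(-3, 4), 20)), 701)))) = Add(Pow(24013, Rational(1, 2)), Mul(-1, Mul(Mul(Rational(1, 20), Rational(77, 4)), Add(Mul(Rational(1, 20), Rational(77, 4)), 701)))) = Add(Pow(24013, Rational(1, 2)), Mul(-1, Mul(Rational(77, 80), Add(Rational(77, 80), 701)))) = Add(Pow(24013, Rational(1, 2)), Mul(-1, Mul(Rational(77, 80), Rational(56157, 80)))) = Add(Pow(24013, Rational(1, 2)), Mul(-1, Rational(4324089, 6400))) = Add(Pow(24013, Rational(1, 2)), Rational(-4324089, 6400)) = Add(Rational(-4324089, 6400), Pow(24013, Rational(1, 2)))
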